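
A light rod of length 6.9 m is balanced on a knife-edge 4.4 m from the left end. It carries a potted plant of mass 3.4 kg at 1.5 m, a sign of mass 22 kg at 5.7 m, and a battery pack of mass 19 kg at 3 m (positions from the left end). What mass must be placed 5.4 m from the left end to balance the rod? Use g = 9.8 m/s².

Take moments about the knife-edge (at 4.4 m from the left end).
Potted plant: 3.4 × 9.8 = 33.32 N down at 1.5 m → arm 2.9 m, τ = 33.32 × 2.9 = 96.63 N·m counterclockwise.
Sign: 22 × 9.8 = 215.6 N down at 5.7 m → arm 1.3 m, τ = 215.6 × 1.3 = 280.3 N·m clockwise.
Battery pack: 19 × 9.8 = 186.2 N down at 3 m → arm 1.4 m, τ = 186.2 × 1.4 = 260.7 N·m counterclockwise.
Net moment of known loads = 77.03 N·m counterclockwise.
An unknown mass m at 5.4 m has arm 1 m; its moment is m·g·1 clockwise.
Στ = 0 ⇒ m × 9.8 × 1 = 77.03 ⇒ m = 77.03 / (9.8 × 1) = 7.86 kg.

m ≈ 7.86 kg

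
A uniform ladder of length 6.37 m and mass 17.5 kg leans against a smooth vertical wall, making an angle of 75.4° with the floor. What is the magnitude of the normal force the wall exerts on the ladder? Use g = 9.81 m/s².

About the foot of the ladder:
Ladder weight 17.5×9.81 = 171.7 N acts at 3.185 m along the ladder; its horizontal arm is 3.185·cos75.4° = 0.8028 m → τ = 137.8 N·m clockwise.
Wall normal N acts horizontally at the top; its moment arm is the height L sinθ = 6.37·sin75.4° = 6.164 m, counterclockwise.
Στ = 0 ⇒ N × 6.164 = 137.8 ⇒ N = 22.4 N.

N_wall ≈ 22.4 N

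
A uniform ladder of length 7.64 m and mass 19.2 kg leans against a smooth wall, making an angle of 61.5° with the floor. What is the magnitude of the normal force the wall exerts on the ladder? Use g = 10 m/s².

Take moments about the foot of the ladder.
Ladder weight 19.2×10 = 192 N acts at 3.82 m along the ladder; its horizontal arm is 3.82·cos61.5° = 1.823 m → τ = 350 N·m clockwise.
Wall normal N acts horizontally at the top; its moment arm is the height L sinθ = 7.64·sin61.5° = 6.714 m, counterclockwise.
Στ = 0 ⇒ N × 6.714 = 350 ⇒ N = 52.1 N.

N_wall ≈ 52.1 N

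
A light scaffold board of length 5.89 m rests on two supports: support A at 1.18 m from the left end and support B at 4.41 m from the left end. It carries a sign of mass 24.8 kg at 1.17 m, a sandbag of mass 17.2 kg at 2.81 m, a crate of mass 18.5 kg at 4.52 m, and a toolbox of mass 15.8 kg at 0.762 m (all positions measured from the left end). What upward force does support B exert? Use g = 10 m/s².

About support A:
Sign: 24.8 × 10 = 248 N down at 1.17 m → arm 0.01 m, τ = 248 × 0.01 = 2.48 N·m counterclockwise.
Sandbag: 17.2 × 10 = 172 N down at 2.81 m → arm 1.63 m, τ = 172 × 1.63 = 280.4 N·m clockwise.
Crate: 18.5 × 10 = 185 N down at 4.52 m → arm 3.34 m, τ = 185 × 3.34 = 617.9 N·m clockwise.
Toolbox: 15.8 × 10 = 158 N down at 0.762 m → arm 0.418 m, τ = 158 × 0.418 = 66.04 N·m counterclockwise.
Net load moment about support A = 829.8 N·m clockwise.
Reaction R at support B is upward at 4.41 m, arm 3.23 m → moment R × 3.23 counterclockwise.
Setting net torque to zero: R × 3.23 = 829.8 → R = 257 N.

R_B ≈ 257 N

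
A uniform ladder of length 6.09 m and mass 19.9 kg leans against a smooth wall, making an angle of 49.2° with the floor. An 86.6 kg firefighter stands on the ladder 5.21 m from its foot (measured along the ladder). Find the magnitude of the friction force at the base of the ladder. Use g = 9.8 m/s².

About the foot of the ladder:
Ladder weight 19.9×9.8 = 195 N acts at 3.045 m along the ladder; its horizontal arm is 3.045·cos49.2° = 1.99 m → τ = 388.1 N·m clockwise.
Firefighter: 86.6×9.8 = 848.7 N at 5.21 m → arm 3.404 m → τ = 2889 N·m clockwise.
Wall normal N acts horizontally at the top; its moment arm is the height L sinθ = 6.09·sin49.2° = 4.61 m, counterclockwise.
Setting net torque to zero: N × 4.61 = 3277 → N = 711 N.
ΣFx = 0: friction at the foot balances the wall's push, so f = N_wall = 711 N.

f ≈ 711 N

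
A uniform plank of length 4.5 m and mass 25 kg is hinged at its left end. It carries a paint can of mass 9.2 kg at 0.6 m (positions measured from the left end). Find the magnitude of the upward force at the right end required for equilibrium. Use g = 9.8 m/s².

Choose the left end as the axis so the unknown pivot reaction has zero arm there.
Beam weight: 25 × 9.8 = 245 N down at 2.25 m → arm 2.25 m, τ = 245 × 2.25 = 551.2 N·m clockwise.
Paint can: 9.2 × 9.8 = 90.16 N down at 0.6 m → arm 0.6 m, τ = 90.16 × 0.6 = 54.1 N·m clockwise.
Net moment of the loads = 605.3 N·m clockwise.
The upward force F acts at the right end, arm 4.5 m, giving F × 4.5 counterclockwise.
Setting net torque to zero: F × 4.5 = 605.3 → F = 605.3 / 4.5 = 135 N.

F ≈ 135 N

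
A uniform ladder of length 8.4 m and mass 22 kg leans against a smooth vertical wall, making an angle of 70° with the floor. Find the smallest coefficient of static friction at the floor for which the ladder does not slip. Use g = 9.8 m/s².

About the foot of the ladder:
Ladder weight 22×9.8 = 215.6 N acts at 4.2 m along the ladder; its horizontal arm is 4.2·cos70° = 1.436 m → τ = 309.6 N·m clockwise.
Wall normal N acts horizontally at the top; its moment arm is the height L sinθ = 8.4·sin70° = 7.893 m, counterclockwise.
For rotational equilibrium, N × 7.893 = 309.6, so N = 39.22 N.
ΣFx = 0 ⇒ f = N_wall = 39.22 N. ΣFy = 0 ⇒ N_floor = 215.6 N.
μ_min = f / N_floor = 39.22 / 215.6 = 0.182.

μ_min ≈ 0.182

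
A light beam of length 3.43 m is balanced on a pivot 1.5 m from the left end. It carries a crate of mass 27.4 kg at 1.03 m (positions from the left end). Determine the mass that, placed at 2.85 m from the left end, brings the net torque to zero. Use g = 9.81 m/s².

Taking torques about the pivot (at 1.5 m from the left end):
Crate: 27.4 × 9.81 = 268.8 N down at 1.03 m → arm 0.47 m, τ = 268.8 × 0.47 = 126.3 N·m counterclockwise.
Net moment of known loads = 126.3 N·m counterclockwise.
An unknown mass m at 2.85 m has arm 1.35 m; its moment is m·g·1.35 clockwise.
For rotational equilibrium, m × 9.81 × 1.35 = 126.3, so m = 126.3 / (9.81 × 1.35) = 9.54 kg.

m ≈ 9.54 kg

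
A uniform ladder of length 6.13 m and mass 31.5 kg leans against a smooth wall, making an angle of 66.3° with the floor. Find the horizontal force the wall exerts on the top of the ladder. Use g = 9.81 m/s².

Taking torques about the foot of the ladder:
Ladder weight 31.5×9.81 = 309 N acts at 3.065 m along the ladder; its horizontal arm is 3.065·cos66.3° = 1.232 m → τ = 380.7 N·m clockwise.
Wall normal N acts horizontally at the top; its moment arm is the height L sinθ = 6.13·sin66.3° = 5.613 m, counterclockwise.
Balancing moments: N × 5.613 = 380.7, giving N = 67.8 N.

N_wall ≈ 67.8 N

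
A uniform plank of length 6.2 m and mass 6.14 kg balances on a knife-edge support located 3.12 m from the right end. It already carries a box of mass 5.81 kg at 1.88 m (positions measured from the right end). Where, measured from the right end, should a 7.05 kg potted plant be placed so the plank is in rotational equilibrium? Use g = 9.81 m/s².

Taking torques about the knife-edge support (at 3.12 m from the right end):
Beam weight: 6.14 × 9.81 = 60.23 N down at 3.1 m → arm 0.02 m, τ = 60.23 × 0.02 = 1.205 N·m clockwise.
Box: 5.81 × 9.81 = 57 N down at 1.88 m → arm 1.24 m, τ = 57 × 1.24 = 70.68 N·m clockwise.
Net moment of existing loads = 71.89 N·m clockwise.
The potted plant weighs 7.05 × 9.81 = 69.16 N and must supply an equal counterclockwise moment, so its lever arm about the knife-edge support is 71.89 / 69.16 = 1.04 m.
That puts it at 3.12 + 1.04 = 4.16 m from the right end.

x ≈ 4.16 m from the right end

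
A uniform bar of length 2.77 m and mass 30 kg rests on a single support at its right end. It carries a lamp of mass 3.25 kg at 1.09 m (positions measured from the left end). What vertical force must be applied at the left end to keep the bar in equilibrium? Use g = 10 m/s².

F ≈ 170 N

Take moments about the right end.
Beam weight: 30 × 10 = 300 N down at 1.385 m → arm 1.385 m, τ = 300 × 1.385 = 415.5 N·m counterclockwise.
Lamp: 3.25 × 10 = 32.5 N down at 1.09 m → arm 1.68 m, τ = 32.5 × 1.68 = 54.6 N·m counterclockwise.
Net moment of the loads = 470.1 N·m counterclockwise.
The upward force F acts at the left end, arm 2.77 m, giving F × 2.77 clockwise.
For rotational equilibrium, F × 2.77 = 470.1, so F = 470.1 / 2.77 = 170 N.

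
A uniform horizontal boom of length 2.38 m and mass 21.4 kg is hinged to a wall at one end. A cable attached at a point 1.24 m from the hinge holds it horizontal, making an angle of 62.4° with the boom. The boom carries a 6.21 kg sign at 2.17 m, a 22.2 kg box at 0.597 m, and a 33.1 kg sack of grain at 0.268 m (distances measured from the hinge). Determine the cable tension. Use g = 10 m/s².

Take moments about the hinge.
Beam weight: 21.4 × 10 = 214 N down at 1.19 m → arm 1.19 m, τ = 214 × 1.19 = 254.7 N·m clockwise.
Sign: 6.21 × 10 = 62.1 N down at 2.17 m → arm 2.17 m, τ = 62.1 × 2.17 = 134.8 N·m clockwise.
Box: 22.2 × 10 = 222 N down at 0.597 m → arm 0.597 m, τ = 222 × 0.597 = 132.5 N·m clockwise.
Sack of grain: 33.1 × 10 = 331 N down at 0.268 m → arm 0.268 m, τ = 331 × 0.268 = 88.71 N·m clockwise.
Total clockwise load moment = 610.7 N·m.
The cable tension T acts at 1.24 m; only its component perpendicular to the boom, T sinθ, produces torque. sin 62.4° = 0.8862.
Setting net torque to zero: T × 1.24 × 0.8862 = 610.7 → T = 610.7 / 1.099 = 556 N.

T ≈ 556 N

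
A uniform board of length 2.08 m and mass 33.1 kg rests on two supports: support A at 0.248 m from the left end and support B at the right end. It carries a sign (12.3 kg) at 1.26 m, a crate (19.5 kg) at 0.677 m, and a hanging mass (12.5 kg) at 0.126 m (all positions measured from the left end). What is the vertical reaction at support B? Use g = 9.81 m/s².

Choose support A as the axis so its reaction then has zero moment arm.
Beam weight: 33.1 × 9.81 = 324.7 N down at 1.04 m → arm 0.792 m, τ = 324.7 × 0.792 = 257.2 N·m clockwise.
Sign: 12.3 × 9.81 = 120.7 N down at 1.26 m → arm 1.012 m, τ = 120.7 × 1.012 = 122.1 N·m clockwise.
Crate: 19.5 × 9.81 = 191.3 N down at 0.677 m → arm 0.429 m, τ = 191.3 × 0.429 = 82.07 N·m clockwise.
Hanging mass: 12.5 × 9.81 = 122.6 N down at 0.126 m → arm 0.122 m, τ = 122.6 × 0.122 = 14.96 N·m counterclockwise.
Net load moment about support A = 446.4 N·m clockwise.
Reaction R at support B is upward at 2.08 m, arm 1.832 m → moment R × 1.832 counterclockwise.
Στ = 0 ⇒ R × 1.832 = 446.4 ⇒ R = 244 N.

R_B ≈ 244 N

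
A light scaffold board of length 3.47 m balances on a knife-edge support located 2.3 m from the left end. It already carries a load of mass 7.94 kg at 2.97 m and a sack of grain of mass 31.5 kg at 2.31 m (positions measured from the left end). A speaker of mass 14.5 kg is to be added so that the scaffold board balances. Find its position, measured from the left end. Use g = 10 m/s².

Taking torques about the knife-edge support (at 2.3 m from the left end):
Load: 7.94 × 10 = 79.4 N down at 2.97 m → arm 0.67 m, τ = 79.4 × 0.67 = 53.2 N·m clockwise.
Sack of grain: 31.5 × 10 = 315 N down at 2.31 m → arm 0.01 m, τ = 315 × 0.01 = 3.15 N·m clockwise.
Net moment of existing loads = 56.35 N·m clockwise.
The speaker weighs 14.5 × 10 = 145 N and must supply an equal counterclockwise moment, so its lever arm about the knife-edge support is 56.35 / 145 = 0.389 m.
That puts it at 2.3 − 0.389 = 1.91 m from the left end.

x ≈ 1.91 m from the left end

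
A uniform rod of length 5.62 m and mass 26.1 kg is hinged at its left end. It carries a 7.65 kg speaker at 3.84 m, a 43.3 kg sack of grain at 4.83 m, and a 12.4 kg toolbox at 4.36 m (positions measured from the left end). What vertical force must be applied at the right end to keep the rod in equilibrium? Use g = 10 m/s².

F ≈ 651 N

Taking torques about the left end:
Beam weight: 26.1 × 10 = 261 N down at 2.81 m → arm 2.81 m, τ = 261 × 2.81 = 733.4 N·m clockwise.
Speaker: 7.65 × 10 = 76.5 N down at 3.84 m → arm 3.84 m, τ = 76.5 × 3.84 = 293.8 N·m clockwise.
Sack of grain: 43.3 × 10 = 433 N down at 4.83 m → arm 4.83 m, τ = 433 × 4.83 = 2091 N·m clockwise.
Toolbox: 12.4 × 10 = 124 N down at 4.36 m → arm 4.36 m, τ = 124 × 4.36 = 540.6 N·m clockwise.
Net moment of the loads = 3659 N·m clockwise.
The upward force F acts at the right end, arm 5.62 m, giving F × 5.62 counterclockwise.
Setting net torque to zero: F × 5.62 = 3659 → F = 3659 / 5.62 = 651 N.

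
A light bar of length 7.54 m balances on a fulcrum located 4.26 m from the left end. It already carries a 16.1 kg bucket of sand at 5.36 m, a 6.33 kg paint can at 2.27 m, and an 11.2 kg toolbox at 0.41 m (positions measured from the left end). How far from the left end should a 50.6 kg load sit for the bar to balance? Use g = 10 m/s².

Take moments about the fulcrum (at 4.26 m from the left end).
Bucket of sand: 16.1 × 10 = 161 N down at 5.36 m → arm 1.1 m, τ = 161 × 1.1 = 177.1 N·m clockwise.
Paint can: 6.33 × 10 = 63.3 N down at 2.27 m → arm 1.99 m, τ = 63.3 × 1.99 = 126 N·m counterclockwise.
Toolbox: 11.2 × 10 = 112 N down at 0.41 m → arm 3.85 m, τ = 112 × 3.85 = 431.2 N·m counterclockwise.
Net moment of existing loads = 380.1 N·m counterclockwise.
The load weighs 50.6 × 10 = 506 N and must supply an equal clockwise moment, so its lever arm about the fulcrum is 380.1 / 506 = 0.751 m.
That puts it at 4.26 + 0.751 = 5.01 m from the left end.

x ≈ 5.01 m from the left end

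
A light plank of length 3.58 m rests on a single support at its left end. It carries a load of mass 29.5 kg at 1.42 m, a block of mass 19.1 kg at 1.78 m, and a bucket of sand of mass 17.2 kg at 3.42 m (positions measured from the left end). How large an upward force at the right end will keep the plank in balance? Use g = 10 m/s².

Choose the left end as the axis so the unknown pivot reaction has zero arm there.
Load: 29.5 × 10 = 295 N down at 1.42 m → arm 1.42 m, τ = 295 × 1.42 = 418.9 N·m clockwise.
Block: 19.1 × 10 = 191 N down at 1.78 m → arm 1.78 m, τ = 191 × 1.78 = 340 N·m clockwise.
Bucket of sand: 17.2 × 10 = 172 N down at 3.42 m → arm 3.42 m, τ = 172 × 3.42 = 588.2 N·m clockwise.
Net moment of the loads = 1347 N·m clockwise.
The upward force F acts at the right end, arm 3.58 m, giving F × 3.58 counterclockwise.
Balancing moments: F × 3.58 = 1347, giving F = 1347 / 3.58 = 376 N.

F ≈ 376 N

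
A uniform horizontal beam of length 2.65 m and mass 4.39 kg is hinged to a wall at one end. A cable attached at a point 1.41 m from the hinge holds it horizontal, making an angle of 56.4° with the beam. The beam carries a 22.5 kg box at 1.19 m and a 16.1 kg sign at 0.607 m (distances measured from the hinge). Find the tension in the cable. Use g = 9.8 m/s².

T ≈ 354 N

Take moments about the hinge.
Beam weight: 4.39 × 9.8 = 43.02 N down at 1.325 m → arm 1.325 m, τ = 43.02 × 1.325 = 57 N·m clockwise.
Box: 22.5 × 9.8 = 220.5 N down at 1.19 m → arm 1.19 m, τ = 220.5 × 1.19 = 262.4 N·m clockwise.
Sign: 16.1 × 9.8 = 157.8 N down at 0.607 m → arm 0.607 m, τ = 157.8 × 0.607 = 95.78 N·m clockwise.
Total clockwise load moment = 415.2 N·m.
The cable tension T acts at 1.41 m; only its component perpendicular to the beam, T sinθ, produces torque. sin 56.4° = 0.8329.
Setting net torque to zero: T × 1.41 × 0.8329 = 415.2 → T = 415.2 / 1.174 = 354 N.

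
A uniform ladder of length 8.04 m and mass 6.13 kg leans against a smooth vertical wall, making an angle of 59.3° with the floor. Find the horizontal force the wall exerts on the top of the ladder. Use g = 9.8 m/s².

N_wall ≈ 17.8 N

Take moments about the foot of the ladder.
Ladder weight 6.13×9.8 = 60.07 N acts at 4.02 m along the ladder; its horizontal arm is 4.02·cos59.3° = 2.052 m → τ = 123.3 N·m clockwise.
Wall normal N acts horizontally at the top; its moment arm is the height L sinθ = 8.04·sin59.3° = 6.913 m, counterclockwise.
Balancing moments: N × 6.913 = 123.3, giving N = 17.8 N.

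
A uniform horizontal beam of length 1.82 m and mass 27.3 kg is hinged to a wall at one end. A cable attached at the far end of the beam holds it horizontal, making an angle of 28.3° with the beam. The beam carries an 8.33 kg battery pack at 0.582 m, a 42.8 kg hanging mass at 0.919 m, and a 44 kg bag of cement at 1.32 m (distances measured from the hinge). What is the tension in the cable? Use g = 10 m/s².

Take moments about the hinge.
Beam weight: 27.3 × 10 = 273 N down at 0.91 m → arm 0.91 m, τ = 273 × 0.91 = 248.4 N·m clockwise.
Battery pack: 8.33 × 10 = 83.3 N down at 0.582 m → arm 0.582 m, τ = 83.3 × 0.582 = 48.48 N·m clockwise.
Hanging mass: 42.8 × 10 = 428 N down at 0.919 m → arm 0.919 m, τ = 428 × 0.919 = 393.3 N·m clockwise.
Bag of cement: 44 × 10 = 440 N down at 1.32 m → arm 1.32 m, τ = 440 × 1.32 = 580.8 N·m clockwise.
Total clockwise load moment = 1271 N·m.
The cable tension T acts at 1.82 m; only its component perpendicular to the beam, T sinθ, produces torque. sin 28.3° = 0.4741.
Στ = 0 ⇒ T × 1.82 × 0.4741 = 1271 ⇒ T = 1271 / 0.8629 = 1470 N.

T ≈ 1470 N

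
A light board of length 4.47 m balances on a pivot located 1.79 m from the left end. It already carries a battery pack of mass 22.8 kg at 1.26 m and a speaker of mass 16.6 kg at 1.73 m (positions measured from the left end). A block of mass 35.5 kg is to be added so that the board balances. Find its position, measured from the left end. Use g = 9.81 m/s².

Choose the pivot (at 1.79 m from the left end) as the axis so the support reaction has zero arm there.
Battery pack: 22.8 × 9.81 = 223.7 N down at 1.26 m → arm 0.53 m, τ = 223.7 × 0.53 = 118.6 N·m counterclockwise.
Speaker: 16.6 × 9.81 = 162.8 N down at 1.73 m → arm 0.06 m, τ = 162.8 × 0.06 = 9.768 N·m counterclockwise.
Net moment of existing loads = 128.4 N·m counterclockwise.
The block weighs 35.5 × 9.81 = 348.3 N and must supply an equal clockwise moment, so its lever arm about the pivot is 128.4 / 348.3 = 0.369 m.
That puts it at 1.79 + 0.369 = 2.16 m from the left end.

x ≈ 2.16 m from the left end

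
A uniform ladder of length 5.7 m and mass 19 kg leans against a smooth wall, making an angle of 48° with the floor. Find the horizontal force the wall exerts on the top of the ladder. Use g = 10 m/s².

N_wall ≈ 85.5 N

Choose the foot of the ladder as the axis so the floor normal and friction both act there and drop out.
Ladder weight 19×10 = 190 N acts at 2.85 m along the ladder; its horizontal arm is 2.85·cos48° = 1.907 m → τ = 362.3 N·m clockwise.
Wall normal N acts horizontally at the top; its moment arm is the height L sinθ = 5.7·sin48° = 4.236 m, counterclockwise.
Στ = 0 ⇒ N × 4.236 = 362.3 ⇒ N = 85.5 N.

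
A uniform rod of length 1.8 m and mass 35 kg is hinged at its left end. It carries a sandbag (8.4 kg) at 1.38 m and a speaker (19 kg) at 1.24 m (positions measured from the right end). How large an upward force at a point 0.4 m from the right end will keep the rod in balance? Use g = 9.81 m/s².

Take moments about the left end.
Beam weight: 35 × 9.81 = 343.4 N down at 0.9 m → arm 0.9 m, τ = 343.4 × 0.9 = 309.1 N·m clockwise.
Sandbag: 8.4 × 9.81 = 82.4 N down at 1.38 m → arm 0.42 m, τ = 82.4 × 0.42 = 34.61 N·m clockwise.
Speaker: 19 × 9.81 = 186.4 N down at 1.24 m → arm 0.56 m, τ = 186.4 × 0.56 = 104.4 N·m clockwise.
Net moment of the loads = 448.1 N·m clockwise.
The upward force F acts at a point 0.4 m from the right end, arm 1.4 m, giving F × 1.4 counterclockwise.
For rotational equilibrium, F × 1.4 = 448.1, so F = 448.1 / 1.4 = 320 N.

F ≈ 320 N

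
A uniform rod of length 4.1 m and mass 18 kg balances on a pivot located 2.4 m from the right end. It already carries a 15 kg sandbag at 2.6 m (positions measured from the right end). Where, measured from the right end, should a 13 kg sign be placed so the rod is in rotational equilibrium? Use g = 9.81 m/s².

x ≈ 2.65 m from the right end

Taking torques about the pivot (at 2.4 m from the right end):
Beam weight: 18 × 9.81 = 176.6 N down at 2.05 m → arm 0.35 m, τ = 176.6 × 0.35 = 61.81 N·m clockwise.
Sandbag: 15 × 9.81 = 147.2 N down at 2.6 m → arm 0.2 m, τ = 147.2 × 0.2 = 29.44 N·m counterclockwise.
Net moment of existing loads = 32.37 N·m clockwise.
The sign weighs 13 × 9.81 = 127.5 N and must supply an equal counterclockwise moment, so its lever arm about the pivot is 32.37 / 127.5 = 0.254 m.
That puts it at 2.4 + 0.254 = 2.65 m from the right end.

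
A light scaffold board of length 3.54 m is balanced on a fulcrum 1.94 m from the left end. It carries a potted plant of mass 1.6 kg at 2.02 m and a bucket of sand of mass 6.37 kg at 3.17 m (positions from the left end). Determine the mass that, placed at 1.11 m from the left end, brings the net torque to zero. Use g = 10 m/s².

m ≈ 9.59 kg

Sum moments about the fulcrum (at 1.94 m from the left end) (the support reaction has zero arm there).
Potted plant: 1.6 × 10 = 16 N down at 2.02 m → arm 0.08 m, τ = 16 × 0.08 = 1.28 N·m clockwise.
Bucket of sand: 6.37 × 10 = 63.7 N down at 3.17 m → arm 1.23 m, τ = 63.7 × 1.23 = 78.35 N·m clockwise.
Net moment of known loads = 79.63 N·m clockwise.
An unknown mass m at 1.11 m has arm 0.83 m; its moment is m·g·0.83 counterclockwise.
For rotational equilibrium, m × 10 × 0.83 = 79.63, so m = 79.63 / (10 × 0.83) = 9.59 kg.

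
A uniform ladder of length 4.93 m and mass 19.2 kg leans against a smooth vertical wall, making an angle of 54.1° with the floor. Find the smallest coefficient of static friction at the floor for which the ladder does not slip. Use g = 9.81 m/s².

Sum moments about the foot of the ladder (the floor normal and friction both act there and drop out).
Ladder weight 19.2×9.81 = 188.4 N acts at 2.465 m along the ladder; its horizontal arm is 2.465·cos54.1° = 1.445 m → τ = 272.2 N·m clockwise.
Wall normal N acts horizontally at the top; its moment arm is the height L sinθ = 4.93·sin54.1° = 3.994 m, counterclockwise.
Στ = 0 ⇒ N × 3.994 = 272.2 ⇒ N = 68.15 N.
ΣFx = 0 ⇒ f = N_wall = 68.15 N. ΣFy = 0 ⇒ N_floor = 188.4 N.
μ_min = f / N_floor = 68.15 / 188.4 = 0.362.

μ_min ≈ 0.362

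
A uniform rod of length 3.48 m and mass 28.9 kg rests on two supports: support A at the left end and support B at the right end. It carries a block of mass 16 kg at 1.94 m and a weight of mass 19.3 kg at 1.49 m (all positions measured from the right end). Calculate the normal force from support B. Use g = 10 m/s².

Taking torques about support A:
Beam weight: 28.9 × 10 = 289 N down at 1.74 m → arm 1.74 m, τ = 289 × 1.74 = 502.9 N·m clockwise.
Block: 16 × 10 = 160 N down at 1.94 m → arm 1.54 m, τ = 160 × 1.54 = 246.4 N·m clockwise.
Weight: 19.3 × 10 = 193 N down at 1.49 m → arm 1.99 m, τ = 193 × 1.99 = 384.1 N·m clockwise.
Net load moment about support A = 1133 N·m clockwise.
Reaction R at support B is upward at 0 m, arm 3.48 m → moment R × 3.48 counterclockwise.
Στ = 0 ⇒ R × 3.48 = 1133 ⇒ R = 326 N.

R_B ≈ 326 N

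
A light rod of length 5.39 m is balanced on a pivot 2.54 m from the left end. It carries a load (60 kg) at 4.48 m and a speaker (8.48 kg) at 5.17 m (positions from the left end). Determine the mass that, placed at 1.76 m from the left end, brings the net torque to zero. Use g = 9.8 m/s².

Sum moments about the pivot (at 2.54 m from the left end) (the support reaction has zero arm there).
Load: 60 × 9.8 = 588 N down at 4.48 m → arm 1.94 m, τ = 588 × 1.94 = 1141 N·m clockwise.
Speaker: 8.48 × 9.8 = 83.1 N down at 5.17 m → arm 2.63 m, τ = 83.1 × 2.63 = 218.6 N·m clockwise.
Net moment of known loads = 1360 N·m clockwise.
An unknown mass m at 1.76 m has arm 0.78 m; its moment is m·g·0.78 counterclockwise.
Στ = 0 ⇒ m × 9.8 × 0.78 = 1360 ⇒ m = 1360 / (9.8 × 0.78) = 178 kg.

m ≈ 178 kg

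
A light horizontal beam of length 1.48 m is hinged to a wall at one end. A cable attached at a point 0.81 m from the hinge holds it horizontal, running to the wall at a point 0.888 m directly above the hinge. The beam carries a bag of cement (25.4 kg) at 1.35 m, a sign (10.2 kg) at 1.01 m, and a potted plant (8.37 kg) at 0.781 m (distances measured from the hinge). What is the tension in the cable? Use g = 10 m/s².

T ≈ 854 N

Take moments about the hinge.
Bag of cement: 25.4 × 10 = 254 N down at 1.35 m → arm 1.35 m, τ = 254 × 1.35 = 342.9 N·m clockwise.
Sign: 10.2 × 10 = 102 N down at 1.01 m → arm 1.01 m, τ = 102 × 1.01 = 103 N·m clockwise.
Potted plant: 8.37 × 10 = 83.7 N down at 0.781 m → arm 0.781 m, τ = 83.7 × 0.781 = 65.37 N·m clockwise.
Total clockwise load moment = 511.3 N·m.
The cable tension T acts at 0.81 m; only its component perpendicular to the beam, T sinθ, produces torque. sinθ = h/√(h²+d²) = 0.888/√(0.888²+0.81²) = 0.7388.
Balancing moments: T × 0.81 × 0.7388 = 511.3, giving T = 511.3 / 0.5984 = 854 N.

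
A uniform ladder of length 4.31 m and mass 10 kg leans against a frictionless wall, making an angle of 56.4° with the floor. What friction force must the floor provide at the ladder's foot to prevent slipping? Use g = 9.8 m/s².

About the foot of the ladder:
Ladder weight 10×9.8 = 98 N acts at 2.155 m along the ladder; its horizontal arm is 2.155·cos56.4° = 1.193 m → τ = 116.9 N·m clockwise.
Wall normal N acts horizontally at the top; its moment arm is the height L sinθ = 4.31·sin56.4° = 3.59 m, counterclockwise.
Στ = 0 ⇒ N × 3.59 = 116.9 ⇒ N = 32.6 N.
ΣFx = 0: friction at the foot balances the wall's push, so f = N_wall = 32.6 N.

f ≈ 32.6 N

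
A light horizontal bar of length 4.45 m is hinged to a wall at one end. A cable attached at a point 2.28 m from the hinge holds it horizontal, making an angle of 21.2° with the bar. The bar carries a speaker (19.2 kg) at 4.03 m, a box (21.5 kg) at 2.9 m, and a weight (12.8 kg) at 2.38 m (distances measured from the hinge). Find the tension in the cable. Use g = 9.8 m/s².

T ≈ 2020 N

Choose the hinge as the axis so the unknown hinge reaction has zero arm there.
Speaker: 19.2 × 9.8 = 188.2 N down at 4.03 m → arm 4.03 m, τ = 188.2 × 4.03 = 758.4 N·m clockwise.
Box: 21.5 × 9.8 = 210.7 N down at 2.9 m → arm 2.9 m, τ = 210.7 × 2.9 = 611 N·m clockwise.
Weight: 12.8 × 9.8 = 125.4 N down at 2.38 m → arm 2.38 m, τ = 125.4 × 2.38 = 298.5 N·m clockwise.
Total clockwise load moment = 1668 N·m.
The cable tension T acts at 2.28 m; only its component perpendicular to the bar, T sinθ, produces torque. sin 21.2° = 0.3616.
Στ = 0 ⇒ T × 2.28 × 0.3616 = 1668 ⇒ T = 1668 / 0.8244 = 2020 N.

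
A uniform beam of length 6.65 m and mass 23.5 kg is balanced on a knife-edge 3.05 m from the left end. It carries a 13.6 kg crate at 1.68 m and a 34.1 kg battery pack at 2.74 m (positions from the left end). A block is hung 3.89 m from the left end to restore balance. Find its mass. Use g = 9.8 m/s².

Take moments about the knife-edge (at 3.05 m from the left end).
Beam weight: 23.5 × 9.8 = 230.3 N down at 3.325 m → arm 0.275 m, τ = 230.3 × 0.275 = 63.33 N·m clockwise.
Crate: 13.6 × 9.8 = 133.3 N down at 1.68 m → arm 1.37 m, τ = 133.3 × 1.37 = 182.6 N·m counterclockwise.
Battery pack: 34.1 × 9.8 = 334.2 N down at 2.74 m → arm 0.31 m, τ = 334.2 × 0.31 = 103.6 N·m counterclockwise.
Net moment of known loads = 222.9 N·m counterclockwise.
An unknown mass m at 3.89 m has arm 0.84 m; its moment is m·g·0.84 clockwise.
Στ = 0 ⇒ m × 9.8 × 0.84 = 222.9 ⇒ m = 222.9 / (9.8 × 0.84) = 27.1 kg.

m ≈ 27.1 kg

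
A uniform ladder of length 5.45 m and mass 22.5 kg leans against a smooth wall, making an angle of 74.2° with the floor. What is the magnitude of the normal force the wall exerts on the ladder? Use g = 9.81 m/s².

Choose the foot of the ladder as the axis so the floor normal and friction both act there and drop out.
Ladder weight 22.5×9.81 = 220.7 N acts at 2.725 m along the ladder; its horizontal arm is 2.725·cos74.2° = 0.742 m → τ = 163.8 N·m clockwise.
Wall normal N acts horizontally at the top; its moment arm is the height L sinθ = 5.45·sin74.2° = 5.244 m, counterclockwise.
Στ = 0 ⇒ N × 5.244 = 163.8 ⇒ N = 31.2 N.

N_wall ≈ 31.2 N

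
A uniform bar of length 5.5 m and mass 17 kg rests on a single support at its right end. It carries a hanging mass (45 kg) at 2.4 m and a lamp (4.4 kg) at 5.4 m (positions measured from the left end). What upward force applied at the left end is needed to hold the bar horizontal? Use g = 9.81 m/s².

Choose the right end as the axis so the unknown pivot reaction has zero arm there.
Beam weight: 17 × 9.81 = 166.8 N down at 2.75 m → arm 2.75 m, τ = 166.8 × 2.75 = 458.7 N·m counterclockwise.
Hanging mass: 45 × 9.81 = 441.5 N down at 2.4 m → arm 3.1 m, τ = 441.5 × 3.1 = 1369 N·m counterclockwise.
Lamp: 4.4 × 9.81 = 43.16 N down at 5.4 m → arm 0.1 m, τ = 43.16 × 0.1 = 4.316 N·m counterclockwise.
Net moment of the loads = 1832 N·m counterclockwise.
The upward force F acts at the left end, arm 5.5 m, giving F × 5.5 clockwise.
For rotational equilibrium, F × 5.5 = 1832, so F = 1832 / 5.5 = 333 N.

F ≈ 333 N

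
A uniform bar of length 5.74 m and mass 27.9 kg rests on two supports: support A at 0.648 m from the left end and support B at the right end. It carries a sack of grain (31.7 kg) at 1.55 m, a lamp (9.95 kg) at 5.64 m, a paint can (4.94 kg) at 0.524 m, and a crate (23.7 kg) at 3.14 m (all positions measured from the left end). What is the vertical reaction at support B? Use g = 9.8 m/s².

Take moments about support A.
Beam weight: 27.9 × 9.8 = 273.4 N down at 2.87 m → arm 2.222 m, τ = 273.4 × 2.222 = 607.5 N·m clockwise.
Sack of grain: 31.7 × 9.8 = 310.7 N down at 1.55 m → arm 0.902 m, τ = 310.7 × 0.902 = 280.3 N·m clockwise.
Lamp: 9.95 × 9.8 = 97.51 N down at 5.64 m → arm 4.992 m, τ = 97.51 × 4.992 = 486.8 N·m clockwise.
Paint can: 4.94 × 9.8 = 48.41 N down at 0.524 m → arm 0.124 m, τ = 48.41 × 0.124 = 6.003 N·m counterclockwise.
Crate: 23.7 × 9.8 = 232.3 N down at 3.14 m → arm 2.492 m, τ = 232.3 × 2.492 = 578.9 N·m clockwise.
Net load moment about support A = 1947 N·m clockwise.
Reaction R at support B is upward at 5.74 m, arm 5.092 m → moment R × 5.092 counterclockwise.
Setting net torque to zero: R × 5.092 = 1947 → R = 382 N.

R_B ≈ 382 N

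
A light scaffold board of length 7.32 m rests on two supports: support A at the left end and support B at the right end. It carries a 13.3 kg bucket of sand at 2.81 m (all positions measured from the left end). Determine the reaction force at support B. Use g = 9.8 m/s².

Choose support A as the axis so its reaction then has zero moment arm.
Bucket of sand: 13.3 × 9.8 = 130.3 N down at 2.81 m → arm 2.81 m, τ = 130.3 × 2.81 = 366.1 N·m clockwise.
Net load moment about support A = 366.1 N·m clockwise.
Reaction R at support B is upward at 7.32 m, arm 7.32 m → moment R × 7.32 counterclockwise.
Στ = 0 ⇒ R × 7.32 = 366.1 ⇒ R = 50 N.

R_B ≈ 50 N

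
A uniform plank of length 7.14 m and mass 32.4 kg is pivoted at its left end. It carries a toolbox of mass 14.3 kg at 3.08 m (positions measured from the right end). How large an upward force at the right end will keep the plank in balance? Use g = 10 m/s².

F ≈ 243 N

Choose the left end as the axis so the unknown pivot reaction has zero arm there.
Beam weight: 32.4 × 10 = 324 N down at 3.57 m → arm 3.57 m, τ = 324 × 3.57 = 1157 N·m clockwise.
Toolbox: 14.3 × 10 = 143 N down at 3.08 m → arm 4.06 m, τ = 143 × 4.06 = 580.6 N·m clockwise.
Net moment of the loads = 1738 N·m clockwise.
The upward force F acts at the right end, arm 7.14 m, giving F × 7.14 counterclockwise.
Balancing moments: F × 7.14 = 1738, giving F = 1738 / 7.14 = 243 N.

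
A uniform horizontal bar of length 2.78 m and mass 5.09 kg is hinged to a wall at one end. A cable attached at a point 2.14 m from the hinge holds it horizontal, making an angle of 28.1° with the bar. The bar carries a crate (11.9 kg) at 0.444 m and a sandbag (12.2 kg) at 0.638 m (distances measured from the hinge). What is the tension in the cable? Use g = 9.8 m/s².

About the hinge:
Beam weight: 5.09 × 9.8 = 49.88 N down at 1.39 m → arm 1.39 m, τ = 49.88 × 1.39 = 69.33 N·m clockwise.
Crate: 11.9 × 9.8 = 116.6 N down at 0.444 m → arm 0.444 m, τ = 116.6 × 0.444 = 51.77 N·m clockwise.
Sandbag: 12.2 × 9.8 = 119.6 N down at 0.638 m → arm 0.638 m, τ = 119.6 × 0.638 = 76.3 N·m clockwise.
Total clockwise load moment = 197.4 N·m.
The cable tension T acts at 2.14 m; only its component perpendicular to the bar, T sinθ, produces torque. sin 28.1° = 0.471.
Balancing moments: T × 2.14 × 0.471 = 197.4, giving T = 197.4 / 1.008 = 196 N.

T ≈ 196 N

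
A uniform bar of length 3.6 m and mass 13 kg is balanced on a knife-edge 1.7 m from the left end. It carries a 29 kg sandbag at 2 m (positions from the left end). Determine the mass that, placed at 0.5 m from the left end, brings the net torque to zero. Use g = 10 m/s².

About the knife-edge (at 1.7 m from the left end):
Beam weight: 13 × 10 = 130 N down at 1.8 m → arm 0.1 m, τ = 130 × 0.1 = 13 N·m clockwise.
Sandbag: 29 × 10 = 290 N down at 2 m → arm 0.3 m, τ = 290 × 0.3 = 87 N·m clockwise.
Net moment of known loads = 100 N·m clockwise.
An unknown mass m at 0.5 m has arm 1.2 m; its moment is m·g·1.2 counterclockwise.
Setting net torque to zero: m × 10 × 1.2 = 100 → m = 100 / (10 × 1.2) = 8.33 kg.

m ≈ 8.33 kg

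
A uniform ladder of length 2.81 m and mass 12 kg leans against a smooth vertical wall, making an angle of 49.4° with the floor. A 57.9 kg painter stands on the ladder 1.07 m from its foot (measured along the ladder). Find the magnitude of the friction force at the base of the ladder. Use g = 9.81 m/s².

f ≈ 236 N

Taking torques about the foot of the ladder:
Ladder weight 12×9.81 = 117.7 N acts at 1.405 m along the ladder; its horizontal arm is 1.405·cos49.4° = 0.9143 m → τ = 107.6 N·m clockwise.
Painter: 57.9×9.81 = 568 N at 1.07 m → arm 0.6963 m → τ = 395.5 N·m clockwise.
Wall normal N acts horizontally at the top; its moment arm is the height L sinθ = 2.81·sin49.4° = 2.134 m, counterclockwise.
For rotational equilibrium, N × 2.134 = 503.1, so N = 236 N.
ΣFx = 0: friction at the foot balances the wall's push, so f = N_wall = 236 N.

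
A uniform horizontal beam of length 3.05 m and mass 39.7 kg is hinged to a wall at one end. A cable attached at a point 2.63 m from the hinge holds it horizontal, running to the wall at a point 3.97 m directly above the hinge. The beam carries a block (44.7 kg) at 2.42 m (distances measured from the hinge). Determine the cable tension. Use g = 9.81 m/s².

Sum moments about the hinge (the unknown hinge reaction has zero arm there).
Beam weight: 39.7 × 9.81 = 389.5 N down at 1.525 m → arm 1.525 m, τ = 389.5 × 1.525 = 594 N·m clockwise.
Block: 44.7 × 9.81 = 438.5 N down at 2.42 m → arm 2.42 m, τ = 438.5 × 2.42 = 1061 N·m clockwise.
Total clockwise load moment = 1655 N·m.
The cable tension T acts at 2.63 m; only its component perpendicular to the beam, T sinθ, produces torque. sinθ = h/√(h²+d²) = 3.97/√(3.97²+2.63²) = 0.8337.
Balancing moments: T × 2.63 × 0.8337 = 1655, giving T = 1655 / 2.193 = 755 N.

T ≈ 755 N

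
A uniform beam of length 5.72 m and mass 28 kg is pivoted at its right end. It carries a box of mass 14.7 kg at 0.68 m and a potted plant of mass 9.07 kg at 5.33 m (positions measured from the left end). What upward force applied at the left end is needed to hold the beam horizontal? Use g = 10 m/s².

Take moments about the right end.
Beam weight: 28 × 10 = 280 N down at 2.86 m → arm 2.86 m, τ = 280 × 2.86 = 800.8 N·m counterclockwise.
Box: 14.7 × 10 = 147 N down at 0.68 m → arm 5.04 m, τ = 147 × 5.04 = 740.9 N·m counterclockwise.
Potted plant: 9.07 × 10 = 90.7 N down at 5.33 m → arm 0.39 m, τ = 90.7 × 0.39 = 35.37 N·m counterclockwise.
Net moment of the loads = 1577 N·m counterclockwise.
The upward force F acts at the left end, arm 5.72 m, giving F × 5.72 clockwise.
For rotational equilibrium, F × 5.72 = 1577, so F = 1577 / 5.72 = 276 N.

F ≈ 276 N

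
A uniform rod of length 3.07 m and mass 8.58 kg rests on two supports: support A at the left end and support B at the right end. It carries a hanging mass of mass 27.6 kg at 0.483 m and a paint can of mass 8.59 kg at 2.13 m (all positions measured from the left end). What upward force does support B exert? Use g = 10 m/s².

Sum moments about support A (its reaction then has zero moment arm).
Beam weight: 8.58 × 10 = 85.8 N down at 1.535 m → arm 1.535 m, τ = 85.8 × 1.535 = 131.7 N·m clockwise.
Hanging mass: 27.6 × 10 = 276 N down at 0.483 m → arm 0.483 m, τ = 276 × 0.483 = 133.3 N·m clockwise.
Paint can: 8.59 × 10 = 85.9 N down at 2.13 m → arm 2.13 m, τ = 85.9 × 2.13 = 183 N·m clockwise.
Net load moment about support A = 448 N·m clockwise.
Reaction R at support B is upward at 3.07 m, arm 3.07 m → moment R × 3.07 counterclockwise.
Setting net torque to zero: R × 3.07 = 448 → R = 146 N.

R_B ≈ 146 N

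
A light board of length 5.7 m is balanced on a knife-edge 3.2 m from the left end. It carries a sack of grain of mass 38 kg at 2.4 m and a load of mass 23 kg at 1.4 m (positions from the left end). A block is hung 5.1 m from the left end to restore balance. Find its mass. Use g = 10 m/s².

m ≈ 37.8 kg

About the knife-edge (at 3.2 m from the left end):
Sack of grain: 38 × 10 = 380 N down at 2.4 m → arm 0.8 m, τ = 380 × 0.8 = 304 N·m counterclockwise.
Load: 23 × 10 = 230 N down at 1.4 m → arm 1.8 m, τ = 230 × 1.8 = 414 N·m counterclockwise.
Net moment of known loads = 718 N·m counterclockwise.
An unknown mass m at 5.1 m has arm 1.9 m; its moment is m·g·1.9 clockwise.
For rotational equilibrium, m × 10 × 1.9 = 718, so m = 718 / (10 × 1.9) = 37.8 kg.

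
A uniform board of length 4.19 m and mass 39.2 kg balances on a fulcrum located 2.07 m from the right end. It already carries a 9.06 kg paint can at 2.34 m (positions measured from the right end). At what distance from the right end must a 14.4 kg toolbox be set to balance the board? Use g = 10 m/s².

x ≈ 1.83 m from the right end

Taking torques about the fulcrum (at 2.07 m from the right end):
Beam weight: 39.2 × 10 = 392 N down at 2.095 m → arm 0.025 m, τ = 392 × 0.025 = 9.8 N·m counterclockwise.
Paint can: 9.06 × 10 = 90.6 N down at 2.34 m → arm 0.27 m, τ = 90.6 × 0.27 = 24.46 N·m counterclockwise.
Net moment of existing loads = 34.26 N·m counterclockwise.
The toolbox weighs 14.4 × 10 = 144 N and must supply an equal clockwise moment, so its lever arm about the fulcrum is 34.26 / 144 = 0.238 m.
That puts it at 2.07 − 0.238 = 1.83 m from the right end.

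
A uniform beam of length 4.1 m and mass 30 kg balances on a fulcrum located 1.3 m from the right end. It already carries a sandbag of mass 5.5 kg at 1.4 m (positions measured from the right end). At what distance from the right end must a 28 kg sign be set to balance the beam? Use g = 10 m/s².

x ≈ 0.477 m from the right end

About the fulcrum (at 1.3 m from the right end):
Beam weight: 30 × 10 = 300 N down at 2.05 m → arm 0.75 m, τ = 300 × 0.75 = 225 N·m counterclockwise.
Sandbag: 5.5 × 10 = 55 N down at 1.4 m → arm 0.1 m, τ = 55 × 0.1 = 5.5 N·m counterclockwise.
Net moment of existing loads = 230.5 N·m counterclockwise.
The sign weighs 28 × 10 = 280 N and must supply an equal clockwise moment, so its lever arm about the fulcrum is 230.5 / 280 = 0.823 m.
That puts it at 1.3 − 0.823 = 0.477 m from the right end.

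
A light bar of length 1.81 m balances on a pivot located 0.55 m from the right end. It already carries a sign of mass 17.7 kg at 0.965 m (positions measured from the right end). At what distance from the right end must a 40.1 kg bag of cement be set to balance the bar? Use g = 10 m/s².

x ≈ 0.367 m from the right end

Take moments about the pivot (at 0.55 m from the right end).
Sign: 17.7 × 10 = 177 N down at 0.965 m → arm 0.415 m, τ = 177 × 0.415 = 73.45 N·m counterclockwise.
Net moment of existing loads = 73.45 N·m counterclockwise.
The bag of cement weighs 40.1 × 10 = 401 N and must supply an equal clockwise moment, so its lever arm about the pivot is 73.45 / 401 = 0.183 m.
That puts it at 0.55 − 0.183 = 0.367 m from the right end.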